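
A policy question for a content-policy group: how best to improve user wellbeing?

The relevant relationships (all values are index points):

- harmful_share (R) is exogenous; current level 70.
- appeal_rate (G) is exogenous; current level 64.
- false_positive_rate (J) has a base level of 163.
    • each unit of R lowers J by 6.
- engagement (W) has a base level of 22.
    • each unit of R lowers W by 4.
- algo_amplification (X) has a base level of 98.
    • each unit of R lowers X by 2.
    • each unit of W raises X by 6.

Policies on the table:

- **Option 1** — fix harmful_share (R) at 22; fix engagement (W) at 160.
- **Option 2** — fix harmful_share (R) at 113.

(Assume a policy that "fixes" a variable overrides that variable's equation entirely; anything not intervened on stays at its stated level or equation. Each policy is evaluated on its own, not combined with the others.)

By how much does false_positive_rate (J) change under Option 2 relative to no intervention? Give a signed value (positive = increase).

-258

Baseline:
  R = 70
  J = 163 − 6·70 = -257
Option 2 (R := 113):
  R = 113
  J = 163 − 6·113 = -515
Change in J: -515 − (-257) = -258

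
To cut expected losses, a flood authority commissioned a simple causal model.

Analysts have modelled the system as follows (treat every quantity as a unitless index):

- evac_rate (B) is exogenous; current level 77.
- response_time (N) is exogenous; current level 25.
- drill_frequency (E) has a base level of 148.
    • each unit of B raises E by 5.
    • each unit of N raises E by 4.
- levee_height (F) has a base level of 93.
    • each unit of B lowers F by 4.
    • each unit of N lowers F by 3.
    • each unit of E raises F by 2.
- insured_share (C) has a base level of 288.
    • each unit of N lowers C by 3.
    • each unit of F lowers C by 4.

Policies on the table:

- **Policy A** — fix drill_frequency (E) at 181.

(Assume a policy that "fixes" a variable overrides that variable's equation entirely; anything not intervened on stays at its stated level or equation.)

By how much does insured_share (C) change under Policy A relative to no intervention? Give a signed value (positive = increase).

3616

Baseline:
  B = 77
  N = 25
  E = 148 + 5·77 + 4·25 = 633
  F = 93 − 4·77 − 3·25 + 2·633 = 976
  C = 288 − 3·25 − 4·976 = -3691
Policy A (E := 181):
  B = 77
  N = 25
  E = 181
  F = 93 − 4·77 − 3·25 + 2·181 = 72
  C = 288 − 3·25 − 4·72 = -75
Change in C: -75 − (-3691) = 3616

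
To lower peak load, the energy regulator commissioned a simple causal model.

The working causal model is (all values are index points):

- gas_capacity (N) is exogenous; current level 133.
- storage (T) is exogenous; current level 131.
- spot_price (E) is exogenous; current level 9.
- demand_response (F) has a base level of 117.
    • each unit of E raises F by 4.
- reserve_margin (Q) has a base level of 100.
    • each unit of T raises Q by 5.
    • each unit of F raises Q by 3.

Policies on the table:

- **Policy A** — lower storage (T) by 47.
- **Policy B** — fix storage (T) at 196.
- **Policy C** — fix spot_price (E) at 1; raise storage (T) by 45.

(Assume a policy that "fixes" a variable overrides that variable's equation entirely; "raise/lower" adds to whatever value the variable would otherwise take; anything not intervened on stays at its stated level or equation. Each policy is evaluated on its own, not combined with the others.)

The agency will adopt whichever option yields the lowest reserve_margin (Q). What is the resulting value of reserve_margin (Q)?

Policy A (T − 47):
  T = 131 − 47 = 84
  E = 9
  F = 117 + 4·9 = 153
  Q = 100 + 5·84 + 3·153 = 979
Policy B (T := 196):
  T = 196
  E = 9
  F = 117 + 4·9 = 153
  Q = 100 + 5·196 + 3·153 = 1539
Policy C (E := 1, T + 45):
  T = 131 + 45 = 176
  E = 1
  F = 117 + 4·1 = 121
  Q = 100 + 5·176 + 3·121 = 1343
Comparing — Policy A: Q=979, Policy B: Q=1539, Policy C: Q=1343. Lowest is 979 (Policy A).

979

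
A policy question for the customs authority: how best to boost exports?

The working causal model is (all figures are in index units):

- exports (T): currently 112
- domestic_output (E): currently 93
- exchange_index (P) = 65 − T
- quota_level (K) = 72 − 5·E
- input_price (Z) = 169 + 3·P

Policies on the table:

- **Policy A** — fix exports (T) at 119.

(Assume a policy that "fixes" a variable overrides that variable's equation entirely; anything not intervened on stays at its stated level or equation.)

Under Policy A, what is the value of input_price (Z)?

7

Policy A (T := 119):
  T = 119
  P = 65 − 119 = -54
  Z = 169 + 3·(-54) = 7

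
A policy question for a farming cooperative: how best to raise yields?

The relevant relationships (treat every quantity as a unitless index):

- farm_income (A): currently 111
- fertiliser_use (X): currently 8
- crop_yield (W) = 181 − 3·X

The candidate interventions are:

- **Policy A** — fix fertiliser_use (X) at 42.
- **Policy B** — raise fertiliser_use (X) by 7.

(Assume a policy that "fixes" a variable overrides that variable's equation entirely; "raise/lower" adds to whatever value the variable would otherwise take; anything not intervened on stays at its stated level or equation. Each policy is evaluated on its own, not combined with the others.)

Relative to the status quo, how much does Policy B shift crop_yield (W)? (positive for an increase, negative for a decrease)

-21

Baseline:
  X = 8
  W = 181 − 3·8 = 157
Policy B (X + 7):
  X = 8 + 7 = 15
  W = 181 − 3·15 = 136
Change in W: 136 − 157 = -21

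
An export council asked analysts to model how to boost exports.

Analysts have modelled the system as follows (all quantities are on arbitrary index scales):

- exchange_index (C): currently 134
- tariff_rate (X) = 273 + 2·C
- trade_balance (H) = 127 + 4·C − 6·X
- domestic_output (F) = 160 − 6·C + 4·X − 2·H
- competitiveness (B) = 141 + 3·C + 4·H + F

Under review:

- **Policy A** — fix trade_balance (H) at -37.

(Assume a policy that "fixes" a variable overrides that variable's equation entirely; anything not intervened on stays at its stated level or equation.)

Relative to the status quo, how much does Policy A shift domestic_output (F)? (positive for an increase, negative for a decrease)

-5092

Baseline:
  C = 134
  X = 273 + 2·134 = 541
  H = 127 + 4·134 − 6·541 = -2583
  F = 160 − 6·134 + 4·541 − 2·(-2583) = 6686
Policy A (H := -37):
  C = 134
  X = 273 + 2·134 = 541
  H = -37
  F = 160 − 6·134 + 4·541 − 2·(-37) = 1594
Change in F: 1594 − 6686 = -5092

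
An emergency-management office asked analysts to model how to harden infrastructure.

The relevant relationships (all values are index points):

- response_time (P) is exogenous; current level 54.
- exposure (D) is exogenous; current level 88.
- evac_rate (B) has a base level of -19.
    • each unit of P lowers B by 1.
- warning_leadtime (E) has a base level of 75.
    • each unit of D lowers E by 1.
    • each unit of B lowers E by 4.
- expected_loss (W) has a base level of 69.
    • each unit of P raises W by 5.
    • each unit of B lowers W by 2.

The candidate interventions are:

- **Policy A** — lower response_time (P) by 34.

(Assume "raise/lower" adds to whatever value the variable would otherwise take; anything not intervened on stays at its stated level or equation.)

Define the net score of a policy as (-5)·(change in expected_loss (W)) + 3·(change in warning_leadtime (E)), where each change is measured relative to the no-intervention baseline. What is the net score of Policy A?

782

Baseline:
  P = 54
  D = 88
  B = -19 − 54 = -73
  E = 75 − 88 − 4·(-73) = 279
  W = 69 + 5·54 − 2·(-73) = 485
Policy A (P − 34):
  P = 54 − 34 = 20
  D = 88
  B = -19 − 20 = -39
  E = 75 − 88 − 4·(-39) = 143
  W = 69 + 5·20 − 2·(-39) = 247
ΔW = 247 − 485 = -238; ΔE = 143 − 279 = -136
Score = (-5)·(-238) + 3·(-136) = 782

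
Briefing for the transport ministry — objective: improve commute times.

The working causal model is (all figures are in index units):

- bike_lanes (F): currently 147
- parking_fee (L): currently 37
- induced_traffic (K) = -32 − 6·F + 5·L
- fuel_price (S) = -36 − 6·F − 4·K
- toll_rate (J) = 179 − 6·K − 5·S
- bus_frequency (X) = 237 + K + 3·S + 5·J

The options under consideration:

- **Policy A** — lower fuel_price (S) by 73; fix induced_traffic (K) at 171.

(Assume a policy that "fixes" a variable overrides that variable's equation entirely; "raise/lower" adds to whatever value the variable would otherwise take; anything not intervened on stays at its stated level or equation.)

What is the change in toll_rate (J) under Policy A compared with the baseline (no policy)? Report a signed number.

12965

Baseline:
  F = 147
  L = 37
  K = -32 − 6·147 + 5·37 = -729
  S = -36 − 6·147 − 4·(-729) = 1998
  J = 179 − 6·(-729) − 5·1998 = -5437
Policy A (S − 73, K := 171):
  F = 147
  L = 37
  K = 171
  S = -36 − 6·147 − 4·171 (−73 from intervention) = -1675
  J = 179 − 6·171 − 5·(-1675) = 7528
Change in J: 7528 − (-5437) = 12965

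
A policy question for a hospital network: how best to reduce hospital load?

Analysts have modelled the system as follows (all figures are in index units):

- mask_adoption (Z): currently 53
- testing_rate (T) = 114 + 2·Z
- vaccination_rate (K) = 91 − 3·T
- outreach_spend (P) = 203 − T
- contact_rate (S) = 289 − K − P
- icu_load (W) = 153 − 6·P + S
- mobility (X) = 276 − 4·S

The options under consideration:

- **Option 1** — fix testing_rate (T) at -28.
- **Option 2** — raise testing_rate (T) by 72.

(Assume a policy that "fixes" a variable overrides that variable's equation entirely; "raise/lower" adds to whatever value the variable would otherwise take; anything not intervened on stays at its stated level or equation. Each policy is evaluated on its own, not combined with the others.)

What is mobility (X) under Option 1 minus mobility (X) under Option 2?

Option 1 (T := -28):
  Z = 53
  T = -28
  K = 91 − 3·(-28) = 175
  P = 203 − (-28) = 231
  S = 289 − 175 − 231 = -117
  X = 276 − 4·(-117) = 744
Option 2 (T + 72):
  Z = 53
  T = 114 + 2·53 (+72 from intervention) = 292
  K = 91 − 3·292 = -785
  P = 203 − 292 = -89
  S = 289 − (-785) − (-89) = 1163
  X = 276 − 4·1163 = -4376
X: 744 − (-4376) = 5120

5120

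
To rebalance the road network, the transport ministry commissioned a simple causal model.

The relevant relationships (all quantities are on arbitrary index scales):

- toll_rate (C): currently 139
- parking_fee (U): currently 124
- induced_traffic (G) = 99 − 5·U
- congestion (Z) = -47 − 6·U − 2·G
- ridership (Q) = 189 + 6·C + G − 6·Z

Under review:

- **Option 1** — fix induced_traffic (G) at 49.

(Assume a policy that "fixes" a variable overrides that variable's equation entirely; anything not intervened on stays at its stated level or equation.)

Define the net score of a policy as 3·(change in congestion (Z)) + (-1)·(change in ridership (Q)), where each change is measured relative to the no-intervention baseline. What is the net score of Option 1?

-10830

Baseline:
  C = 139
  U = 124
  G = 99 − 5·124 = -521
  Z = -47 − 6·124 − 2·(-521) = 251
  Q = 189 + 6·139 + (-521) − 6·251 = -1004
Option 1 (G := 49):
  C = 139
  U = 124
  G = 49
  Z = -47 − 6·124 − 2·49 = -889
  Q = 189 + 6·139 + 49 − 6·(-889) = 6406
ΔZ = -889 − 251 = -1140; ΔQ = 6406 − (-1004) = 7410
Score = 3·(-1140) + (-1)·7410 = -10830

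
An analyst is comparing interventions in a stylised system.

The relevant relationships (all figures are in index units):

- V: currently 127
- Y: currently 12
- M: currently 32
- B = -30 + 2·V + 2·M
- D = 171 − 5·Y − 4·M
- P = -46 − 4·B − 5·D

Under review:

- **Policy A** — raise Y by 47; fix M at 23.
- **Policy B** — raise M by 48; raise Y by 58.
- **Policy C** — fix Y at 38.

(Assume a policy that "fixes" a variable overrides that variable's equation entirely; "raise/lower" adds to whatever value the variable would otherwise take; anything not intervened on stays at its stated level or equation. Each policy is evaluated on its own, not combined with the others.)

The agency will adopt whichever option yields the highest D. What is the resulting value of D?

Policy A (Y + 47, M := 23):
  Y = 12 + 47 = 59
  M = 23
  D = 171 − 5·59 − 4·23 = -216
Policy B (M + 48, Y + 58):
  Y = 12 + 58 = 70
  M = 32 + 48 = 80
  D = 171 − 5·70 − 4·80 = -499
Policy C (Y := 38):
  Y = 38
  M = 32
  D = 171 − 5·38 − 4·32 = -147
Comparing — Policy A: D=-216, Policy B: D=-499, Policy C: D=-147. Highest is -147 (Policy C).

-147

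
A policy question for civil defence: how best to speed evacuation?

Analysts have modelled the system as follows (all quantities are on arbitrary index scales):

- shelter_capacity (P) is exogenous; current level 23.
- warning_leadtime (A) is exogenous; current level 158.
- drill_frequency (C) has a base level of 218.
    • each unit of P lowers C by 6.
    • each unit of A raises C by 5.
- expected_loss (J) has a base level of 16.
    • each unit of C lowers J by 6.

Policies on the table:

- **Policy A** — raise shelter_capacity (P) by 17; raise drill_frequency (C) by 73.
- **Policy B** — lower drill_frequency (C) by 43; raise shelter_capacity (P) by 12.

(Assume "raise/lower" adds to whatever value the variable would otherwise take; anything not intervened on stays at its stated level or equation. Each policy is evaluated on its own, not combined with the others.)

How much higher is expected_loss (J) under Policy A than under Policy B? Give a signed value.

Policy A (P + 17, C + 73):
  P = 23 + 17 = 40
  A = 158
  C = 218 − 6·40 + 5·158 (+73 from intervention) = 841
  J = 16 − 6·841 = -5030
Policy B (C − 43, P + 12):
  P = 23 + 12 = 35
  A = 158
  C = 218 − 6·35 + 5·158 (−43 from intervention) = 755
  J = 16 − 6·755 = -4514
J: -5030 − (-4514) = -516

-516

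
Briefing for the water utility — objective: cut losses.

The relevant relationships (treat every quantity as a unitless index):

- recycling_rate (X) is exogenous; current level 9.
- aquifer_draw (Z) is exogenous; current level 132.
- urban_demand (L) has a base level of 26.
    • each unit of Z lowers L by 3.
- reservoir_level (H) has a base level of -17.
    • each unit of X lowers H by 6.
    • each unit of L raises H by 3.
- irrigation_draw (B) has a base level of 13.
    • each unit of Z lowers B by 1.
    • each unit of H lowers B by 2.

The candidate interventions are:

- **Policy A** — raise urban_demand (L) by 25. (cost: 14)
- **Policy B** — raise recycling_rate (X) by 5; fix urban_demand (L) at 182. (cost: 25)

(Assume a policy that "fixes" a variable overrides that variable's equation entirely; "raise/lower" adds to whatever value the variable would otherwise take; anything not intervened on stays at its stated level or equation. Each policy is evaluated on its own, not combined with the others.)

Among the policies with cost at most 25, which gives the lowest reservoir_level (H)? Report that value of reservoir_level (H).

Policy A (L + 25):
  X = 9
  Z = 132
  L = 26 − 3·132 (+25 from intervention) = -345
  H = -17 − 6·9 + 3·(-345) = -1106
Policy B (X + 5, L := 182):
  X = 9 + 5 = 14
  Z = 132
  L = 182
  H = -17 − 6·14 + 3·182 = 445
Comparing — Policy A: H=-1106, Policy B: H=445. Lowest is -1106 (Policy A).

-1106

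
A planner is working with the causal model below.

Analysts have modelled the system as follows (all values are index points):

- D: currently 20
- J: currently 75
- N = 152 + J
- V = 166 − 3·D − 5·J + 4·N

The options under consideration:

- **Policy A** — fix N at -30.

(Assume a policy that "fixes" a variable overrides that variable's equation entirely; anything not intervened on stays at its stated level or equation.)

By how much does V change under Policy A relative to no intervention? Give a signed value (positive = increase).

-1028

Baseline:
  D = 20
  J = 75
  N = 152 + 75 = 227
  V = 166 − 3·20 − 5·75 + 4·227 = 639
Policy A (N := -30):
  D = 20
  J = 75
  N = -30
  V = 166 − 3·20 − 5·75 + 4·(-30) = -389
Change in V: -389 − 639 = -1028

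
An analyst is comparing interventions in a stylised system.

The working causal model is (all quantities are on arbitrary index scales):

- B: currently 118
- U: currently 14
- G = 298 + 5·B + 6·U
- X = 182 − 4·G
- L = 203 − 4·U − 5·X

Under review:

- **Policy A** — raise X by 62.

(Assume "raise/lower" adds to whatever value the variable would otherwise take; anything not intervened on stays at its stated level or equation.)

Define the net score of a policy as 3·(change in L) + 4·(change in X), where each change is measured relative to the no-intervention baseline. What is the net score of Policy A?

Baseline:
  B = 118
  U = 14
  G = 298 + 5·118 + 6·14 = 972
  X = 182 − 4·972 = -3706
  L = 203 − 4·14 − 5·(-3706) = 18677
Policy A (X + 62):
  B = 118
  U = 14
  G = 298 + 5·118 + 6·14 = 972
  X = 182 − 4·972 (+62 from intervention) = -3644
  L = 203 − 4·14 − 5·(-3644) = 18367
ΔL = 18367 − 18677 = -310; ΔX = -3644 − (-3706) = 62
Score = 3·(-310) + 4·62 = -682

-682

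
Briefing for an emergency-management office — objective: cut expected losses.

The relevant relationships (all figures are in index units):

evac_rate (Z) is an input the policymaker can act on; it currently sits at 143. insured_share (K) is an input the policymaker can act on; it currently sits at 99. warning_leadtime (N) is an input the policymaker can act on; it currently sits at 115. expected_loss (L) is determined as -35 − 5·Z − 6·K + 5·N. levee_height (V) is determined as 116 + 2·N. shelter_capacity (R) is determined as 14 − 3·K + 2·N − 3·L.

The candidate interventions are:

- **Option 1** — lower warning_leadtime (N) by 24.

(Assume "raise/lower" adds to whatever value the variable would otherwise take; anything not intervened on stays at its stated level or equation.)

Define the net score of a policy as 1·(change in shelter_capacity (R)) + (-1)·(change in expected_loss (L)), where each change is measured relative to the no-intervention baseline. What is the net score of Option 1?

Baseline:
  Z = 143
  K = 99
  N = 115
  L = -35 − 5·143 − 6·99 + 5·115 = -769
  R = 14 − 3·99 + 2·115 − 3·(-769) = 2254
Option 1 (N − 24):
  Z = 143
  K = 99
  N = 115 − 24 = 91
  L = -35 − 5·143 − 6·99 + 5·91 = -889
  R = 14 − 3·99 + 2·91 − 3·(-889) = 2566
ΔR = 2566 − 2254 = 312; ΔL = -889 − (-769) = -120
Score = 1·312 + (-1)·(-120) = 432

432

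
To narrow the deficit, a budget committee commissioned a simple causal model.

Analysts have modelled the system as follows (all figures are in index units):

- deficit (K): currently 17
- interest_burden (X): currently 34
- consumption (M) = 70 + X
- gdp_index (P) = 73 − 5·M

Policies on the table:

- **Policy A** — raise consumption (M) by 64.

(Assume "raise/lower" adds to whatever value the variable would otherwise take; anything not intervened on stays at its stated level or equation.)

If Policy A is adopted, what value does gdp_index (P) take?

Policy A (M + 64):
  X = 34
  M = 70 + 34 (+64 from intervention) = 168
  P = 73 − 5·168 = -767

-767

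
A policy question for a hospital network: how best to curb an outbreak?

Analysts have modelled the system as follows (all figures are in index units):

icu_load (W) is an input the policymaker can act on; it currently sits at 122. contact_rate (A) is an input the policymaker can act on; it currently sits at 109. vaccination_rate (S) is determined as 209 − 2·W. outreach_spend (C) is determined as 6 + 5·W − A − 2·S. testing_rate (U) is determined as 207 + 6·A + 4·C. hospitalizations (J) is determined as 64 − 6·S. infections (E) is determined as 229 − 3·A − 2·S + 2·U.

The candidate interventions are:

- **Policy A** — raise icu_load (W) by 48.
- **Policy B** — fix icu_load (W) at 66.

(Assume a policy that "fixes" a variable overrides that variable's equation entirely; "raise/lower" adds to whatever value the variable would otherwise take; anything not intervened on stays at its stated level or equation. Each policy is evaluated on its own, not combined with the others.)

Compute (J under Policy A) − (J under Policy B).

Policy A (W + 48):
  W = 122 + 48 = 170
  S = 209 − 2·170 = -131
  J = 64 − 6·(-131) = 850
Policy B (W := 66):
  W = 66
  S = 209 − 2·66 = 77
  J = 64 − 6·77 = -398
J: 850 − (-398) = 1248

1248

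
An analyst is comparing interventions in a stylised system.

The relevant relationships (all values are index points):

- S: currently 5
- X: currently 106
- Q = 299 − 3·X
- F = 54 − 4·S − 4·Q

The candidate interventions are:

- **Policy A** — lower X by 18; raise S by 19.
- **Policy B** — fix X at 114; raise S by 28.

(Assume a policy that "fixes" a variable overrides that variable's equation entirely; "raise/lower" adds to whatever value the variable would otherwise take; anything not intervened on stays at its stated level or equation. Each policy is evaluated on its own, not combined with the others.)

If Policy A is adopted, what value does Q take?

Policy A (X − 18, S + 19):
  X = 106 − 18 = 88
  Q = 299 − 3·88 = 35

35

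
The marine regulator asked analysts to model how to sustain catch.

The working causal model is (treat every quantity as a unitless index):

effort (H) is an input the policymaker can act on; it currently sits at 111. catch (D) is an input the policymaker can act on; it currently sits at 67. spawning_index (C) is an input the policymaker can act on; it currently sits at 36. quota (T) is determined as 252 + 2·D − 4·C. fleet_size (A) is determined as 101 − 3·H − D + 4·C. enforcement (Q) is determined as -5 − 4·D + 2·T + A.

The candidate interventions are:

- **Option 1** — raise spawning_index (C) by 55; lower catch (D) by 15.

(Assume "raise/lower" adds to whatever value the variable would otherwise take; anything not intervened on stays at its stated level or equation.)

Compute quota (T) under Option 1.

Option 1 (C + 55, D − 15):
  D = 67 − 15 = 52
  C = 36 + 55 = 91
  T = 252 + 2·52 − 4·91 = -8

-8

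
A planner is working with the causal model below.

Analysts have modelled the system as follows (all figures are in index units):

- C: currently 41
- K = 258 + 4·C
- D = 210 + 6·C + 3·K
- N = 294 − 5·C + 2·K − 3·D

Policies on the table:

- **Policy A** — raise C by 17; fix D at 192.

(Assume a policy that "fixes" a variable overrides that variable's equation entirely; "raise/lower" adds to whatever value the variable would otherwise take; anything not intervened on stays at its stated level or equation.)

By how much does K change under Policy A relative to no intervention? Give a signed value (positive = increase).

Baseline:
  C = 41
  K = 258 + 4·41 = 422
Policy A (C + 17, D := 192):
  C = 41 + 17 = 58
  K = 258 + 4·58 = 490
Change in K: 490 − 422 = 68

68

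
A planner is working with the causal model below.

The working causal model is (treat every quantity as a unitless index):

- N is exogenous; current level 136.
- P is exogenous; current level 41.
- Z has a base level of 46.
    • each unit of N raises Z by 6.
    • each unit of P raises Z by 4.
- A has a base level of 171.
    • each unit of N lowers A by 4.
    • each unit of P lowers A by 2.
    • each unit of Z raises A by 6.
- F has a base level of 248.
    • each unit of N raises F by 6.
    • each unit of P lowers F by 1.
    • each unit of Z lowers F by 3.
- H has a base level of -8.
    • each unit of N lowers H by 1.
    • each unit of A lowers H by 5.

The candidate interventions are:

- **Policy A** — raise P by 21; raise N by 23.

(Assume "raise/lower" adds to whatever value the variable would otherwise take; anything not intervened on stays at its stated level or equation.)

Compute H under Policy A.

-34662

Policy A (P + 21, N + 23):
  N = 136 + 23 = 159
  P = 41 + 21 = 62
  Z = 46 + 6·159 + 4·62 = 1248
  A = 171 − 4·159 − 2·62 + 6·1248 = 6899
  H = -8 − 159 − 5·6899 = -34662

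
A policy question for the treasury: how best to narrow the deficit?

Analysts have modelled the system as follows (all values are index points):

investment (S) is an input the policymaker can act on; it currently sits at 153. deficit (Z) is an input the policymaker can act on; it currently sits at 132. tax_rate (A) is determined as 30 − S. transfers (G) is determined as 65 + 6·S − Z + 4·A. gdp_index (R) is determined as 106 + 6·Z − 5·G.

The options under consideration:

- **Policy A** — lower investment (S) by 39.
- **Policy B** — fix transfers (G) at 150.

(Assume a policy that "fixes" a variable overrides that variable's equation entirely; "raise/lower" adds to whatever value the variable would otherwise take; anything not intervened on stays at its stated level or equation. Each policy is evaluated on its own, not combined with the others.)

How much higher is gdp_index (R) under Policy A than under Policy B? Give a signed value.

-655

Policy A (S − 39):
  S = 153 − 39 = 114
  Z = 132
  A = 30 − 114 = -84
  G = 65 + 6·114 − 132 + 4·(-84) = 281
  R = 106 + 6·132 − 5·281 = -507
Policy B (G := 150):
  S = 153
  Z = 132
  A = 30 − 153 = -123
  G = 150
  R = 106 + 6·132 − 5·150 = 148
R: -507 − 148 = -655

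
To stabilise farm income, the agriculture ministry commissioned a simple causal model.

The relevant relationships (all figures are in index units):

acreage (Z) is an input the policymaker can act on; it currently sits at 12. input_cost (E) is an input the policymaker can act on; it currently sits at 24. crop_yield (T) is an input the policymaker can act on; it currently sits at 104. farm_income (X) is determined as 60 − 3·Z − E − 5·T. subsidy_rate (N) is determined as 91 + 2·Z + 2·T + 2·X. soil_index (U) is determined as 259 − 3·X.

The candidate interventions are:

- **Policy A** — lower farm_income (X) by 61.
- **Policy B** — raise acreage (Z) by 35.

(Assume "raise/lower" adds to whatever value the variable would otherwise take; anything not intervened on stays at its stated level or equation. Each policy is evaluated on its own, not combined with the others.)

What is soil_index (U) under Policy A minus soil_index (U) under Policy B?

Policy A (X − 61):
  Z = 12
  E = 24
  T = 104
  X = 60 − 3·12 − 24 − 5·104 (−61 from intervention) = -581
  U = 259 − 3·(-581) = 2002
Policy B (Z + 35):
  Z = 12 + 35 = 47
  E = 24
  T = 104
  X = 60 − 3·47 − 24 − 5·104 = -625
  U = 259 − 3·(-625) = 2134
U: 2002 − 2134 = -132

-132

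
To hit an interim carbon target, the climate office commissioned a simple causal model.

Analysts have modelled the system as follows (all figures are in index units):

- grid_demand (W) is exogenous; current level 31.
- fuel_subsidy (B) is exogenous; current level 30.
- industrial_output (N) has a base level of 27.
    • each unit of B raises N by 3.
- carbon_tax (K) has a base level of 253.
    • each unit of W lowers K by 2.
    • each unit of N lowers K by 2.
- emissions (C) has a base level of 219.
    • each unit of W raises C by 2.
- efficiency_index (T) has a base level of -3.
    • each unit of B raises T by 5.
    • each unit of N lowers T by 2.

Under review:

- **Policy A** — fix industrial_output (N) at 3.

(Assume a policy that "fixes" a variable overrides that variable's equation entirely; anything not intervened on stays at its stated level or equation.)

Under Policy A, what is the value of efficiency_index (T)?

Policy A (N := 3):
  B = 30
  N = 3
  T = -3 + 5·30 − 2·3 = 141

141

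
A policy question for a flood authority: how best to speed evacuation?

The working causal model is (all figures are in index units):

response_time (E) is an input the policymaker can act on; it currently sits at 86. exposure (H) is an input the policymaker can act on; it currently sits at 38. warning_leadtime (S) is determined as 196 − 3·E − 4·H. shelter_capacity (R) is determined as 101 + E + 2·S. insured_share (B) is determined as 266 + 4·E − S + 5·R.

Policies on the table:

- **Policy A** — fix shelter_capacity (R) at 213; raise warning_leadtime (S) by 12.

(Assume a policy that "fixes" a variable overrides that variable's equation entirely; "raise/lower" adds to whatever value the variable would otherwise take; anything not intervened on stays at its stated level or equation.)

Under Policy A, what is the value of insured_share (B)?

Policy A (R := 213, S + 12):
  E = 86
  H = 38
  S = 196 − 3·86 − 4·38 (+12 from intervention) = -202
  R = 213
  B = 266 + 4·86 − (-202) + 5·213 = 1877

1877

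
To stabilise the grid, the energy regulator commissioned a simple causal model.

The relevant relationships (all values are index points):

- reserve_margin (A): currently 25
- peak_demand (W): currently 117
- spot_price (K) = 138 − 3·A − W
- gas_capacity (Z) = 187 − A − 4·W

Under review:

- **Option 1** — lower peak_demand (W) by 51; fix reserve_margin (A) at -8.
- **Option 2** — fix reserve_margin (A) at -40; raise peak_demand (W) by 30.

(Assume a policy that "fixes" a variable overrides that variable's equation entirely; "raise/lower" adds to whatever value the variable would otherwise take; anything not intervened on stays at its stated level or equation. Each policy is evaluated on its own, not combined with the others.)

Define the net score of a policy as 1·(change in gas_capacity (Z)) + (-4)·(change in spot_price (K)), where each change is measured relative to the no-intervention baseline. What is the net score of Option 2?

Baseline:
  A = 25
  W = 117
  K = 138 − 3·25 − 117 = -54
  Z = 187 − 25 − 4·117 = -306
Option 2 (A := -40, W + 30):
  A = -40
  W = 117 + 30 = 147
  K = 138 − 3·(-40) − 147 = 111
  Z = 187 − (-40) − 4·147 = -361
ΔZ = -361 − (-306) = -55; ΔK = 111 − (-54) = 165
Score = 1·(-55) + (-4)·165 = -715

-715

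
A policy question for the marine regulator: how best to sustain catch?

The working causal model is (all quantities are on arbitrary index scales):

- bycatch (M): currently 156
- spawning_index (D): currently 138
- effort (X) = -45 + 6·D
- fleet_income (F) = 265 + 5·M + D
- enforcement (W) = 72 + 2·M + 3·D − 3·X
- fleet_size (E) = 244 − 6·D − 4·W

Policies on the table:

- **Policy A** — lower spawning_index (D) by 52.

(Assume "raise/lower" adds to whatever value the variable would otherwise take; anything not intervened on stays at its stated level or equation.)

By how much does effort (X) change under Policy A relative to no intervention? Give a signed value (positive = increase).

Baseline:
  D = 138
  X = -45 + 6·138 = 783
Policy A (D − 52):
  D = 138 − 52 = 86
  X = -45 + 6·86 = 471
Change in X: 471 − 783 = -312

-312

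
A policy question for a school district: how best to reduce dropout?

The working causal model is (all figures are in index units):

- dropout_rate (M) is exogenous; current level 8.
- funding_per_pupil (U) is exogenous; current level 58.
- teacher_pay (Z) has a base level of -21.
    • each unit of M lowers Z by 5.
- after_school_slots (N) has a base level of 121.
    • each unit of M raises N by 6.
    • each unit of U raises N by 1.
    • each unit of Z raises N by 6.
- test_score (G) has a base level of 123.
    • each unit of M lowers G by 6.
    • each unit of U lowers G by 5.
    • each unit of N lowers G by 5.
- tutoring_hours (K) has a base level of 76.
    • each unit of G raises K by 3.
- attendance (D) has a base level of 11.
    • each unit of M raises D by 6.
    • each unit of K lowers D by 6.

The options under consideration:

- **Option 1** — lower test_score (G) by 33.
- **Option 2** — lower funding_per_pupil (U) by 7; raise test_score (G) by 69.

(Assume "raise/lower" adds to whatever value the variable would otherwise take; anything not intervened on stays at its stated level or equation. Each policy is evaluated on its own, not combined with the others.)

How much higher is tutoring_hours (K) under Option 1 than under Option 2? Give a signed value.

-516

Option 1 (G − 33):
  M = 8
  U = 58
  Z = -21 − 5·8 = -61
  N = 121 + 6·8 + 58 + 6·(-61) = -139
  G = 123 − 6·8 − 5·58 − 5·(-139) (−33 from intervention) = 447
  K = 76 + 3·447 = 1417
Option 2 (U − 7, G + 69):
  M = 8
  U = 58 − 7 = 51
  Z = -21 − 5·8 = -61
  N = 121 + 6·8 + 51 + 6·(-61) = -146
  G = 123 − 6·8 − 5·51 − 5·(-146) (+69 from intervention) = 619
  K = 76 + 3·619 = 1933
K: 1417 − 1933 = -516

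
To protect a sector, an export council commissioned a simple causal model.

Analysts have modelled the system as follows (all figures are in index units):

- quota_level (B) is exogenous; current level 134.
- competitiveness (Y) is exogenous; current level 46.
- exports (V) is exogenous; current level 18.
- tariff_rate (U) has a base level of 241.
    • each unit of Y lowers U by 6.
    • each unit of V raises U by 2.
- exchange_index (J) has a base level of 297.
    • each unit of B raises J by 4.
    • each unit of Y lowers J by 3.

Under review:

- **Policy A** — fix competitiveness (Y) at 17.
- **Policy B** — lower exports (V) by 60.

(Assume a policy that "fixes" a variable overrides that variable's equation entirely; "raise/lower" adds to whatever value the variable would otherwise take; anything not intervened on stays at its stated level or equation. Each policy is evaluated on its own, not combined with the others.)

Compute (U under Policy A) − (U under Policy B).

294

Policy A (Y := 17):
  Y = 17
  V = 18
  U = 241 − 6·17 + 2·18 = 175
Policy B (V − 60):
  Y = 46
  V = 18 − 60 = -42
  U = 241 − 6·46 + 2·(-42) = -119
U: 175 − (-119) = 294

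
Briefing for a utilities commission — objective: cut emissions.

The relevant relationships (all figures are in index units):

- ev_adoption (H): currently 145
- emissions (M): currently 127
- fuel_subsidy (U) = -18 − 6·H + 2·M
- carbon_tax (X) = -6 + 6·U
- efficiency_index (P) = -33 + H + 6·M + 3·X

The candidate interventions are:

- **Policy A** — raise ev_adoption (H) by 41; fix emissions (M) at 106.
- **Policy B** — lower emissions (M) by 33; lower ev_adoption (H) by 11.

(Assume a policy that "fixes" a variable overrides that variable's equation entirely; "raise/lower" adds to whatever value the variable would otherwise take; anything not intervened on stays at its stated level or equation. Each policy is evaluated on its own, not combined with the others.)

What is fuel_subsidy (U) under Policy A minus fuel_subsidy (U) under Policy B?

Policy A (H + 41, M := 106):
  H = 145 + 41 = 186
  M = 106
  U = -18 − 6·186 + 2·106 = -922
Policy B (M − 33, H − 11):
  H = 145 − 11 = 134
  M = 127 − 33 = 94
  U = -18 − 6·134 + 2·94 = -634
U: -922 − (-634) = -288

-288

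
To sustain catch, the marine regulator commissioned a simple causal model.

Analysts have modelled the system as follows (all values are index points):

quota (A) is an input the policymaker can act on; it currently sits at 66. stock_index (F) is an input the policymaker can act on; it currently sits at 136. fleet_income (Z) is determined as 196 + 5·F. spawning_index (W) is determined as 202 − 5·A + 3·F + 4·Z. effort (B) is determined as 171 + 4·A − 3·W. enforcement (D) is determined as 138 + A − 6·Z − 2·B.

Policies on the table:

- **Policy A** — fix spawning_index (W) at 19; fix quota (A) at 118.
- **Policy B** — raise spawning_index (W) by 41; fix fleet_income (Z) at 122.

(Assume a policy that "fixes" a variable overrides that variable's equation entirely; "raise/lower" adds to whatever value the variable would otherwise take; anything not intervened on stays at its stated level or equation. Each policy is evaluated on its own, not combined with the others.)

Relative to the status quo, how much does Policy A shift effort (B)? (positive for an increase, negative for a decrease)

11503

Baseline:
  A = 66
  F = 136
  Z = 196 + 5·136 = 876
  W = 202 − 5·66 + 3·136 + 4·876 = 3784
  B = 171 + 4·66 − 3·3784 = -10917
Policy A (W := 19, A := 118):
  A = 118
  F = 136
  Z = 196 + 5·136 = 876
  W = 19
  B = 171 + 4·118 − 3·19 = 586
Change in B: 586 − (-10917) = 11503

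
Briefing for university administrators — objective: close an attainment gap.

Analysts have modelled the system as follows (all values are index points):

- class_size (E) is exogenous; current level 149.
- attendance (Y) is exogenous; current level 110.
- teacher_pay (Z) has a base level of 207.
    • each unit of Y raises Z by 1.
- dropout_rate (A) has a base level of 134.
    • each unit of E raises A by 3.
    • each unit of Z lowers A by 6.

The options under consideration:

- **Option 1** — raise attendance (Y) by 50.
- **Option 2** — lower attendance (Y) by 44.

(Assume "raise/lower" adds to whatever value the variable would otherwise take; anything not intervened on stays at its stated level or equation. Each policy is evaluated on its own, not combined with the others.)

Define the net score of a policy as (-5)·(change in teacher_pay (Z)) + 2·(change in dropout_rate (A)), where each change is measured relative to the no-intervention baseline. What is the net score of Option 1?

Baseline:
  E = 149
  Y = 110
  Z = 207 + 110 = 317
  A = 134 + 3·149 − 6·317 = -1321
Option 1 (Y + 50):
  E = 149
  Y = 110 + 50 = 160
  Z = 207 + 160 = 367
  A = 134 + 3·149 − 6·367 = -1621
ΔZ = 367 − 317 = 50; ΔA = -1621 − (-1321) = -300
Score = (-5)·50 + 2·(-300) = -850

-850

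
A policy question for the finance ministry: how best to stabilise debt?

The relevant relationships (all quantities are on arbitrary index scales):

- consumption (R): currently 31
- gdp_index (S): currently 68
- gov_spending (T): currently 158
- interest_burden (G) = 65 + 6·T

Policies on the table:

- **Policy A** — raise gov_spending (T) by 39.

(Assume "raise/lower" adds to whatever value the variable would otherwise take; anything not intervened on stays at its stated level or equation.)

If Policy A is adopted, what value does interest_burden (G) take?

Policy A (T + 39):
  T = 158 + 39 = 197
  G = 65 + 6·197 = 1247

1247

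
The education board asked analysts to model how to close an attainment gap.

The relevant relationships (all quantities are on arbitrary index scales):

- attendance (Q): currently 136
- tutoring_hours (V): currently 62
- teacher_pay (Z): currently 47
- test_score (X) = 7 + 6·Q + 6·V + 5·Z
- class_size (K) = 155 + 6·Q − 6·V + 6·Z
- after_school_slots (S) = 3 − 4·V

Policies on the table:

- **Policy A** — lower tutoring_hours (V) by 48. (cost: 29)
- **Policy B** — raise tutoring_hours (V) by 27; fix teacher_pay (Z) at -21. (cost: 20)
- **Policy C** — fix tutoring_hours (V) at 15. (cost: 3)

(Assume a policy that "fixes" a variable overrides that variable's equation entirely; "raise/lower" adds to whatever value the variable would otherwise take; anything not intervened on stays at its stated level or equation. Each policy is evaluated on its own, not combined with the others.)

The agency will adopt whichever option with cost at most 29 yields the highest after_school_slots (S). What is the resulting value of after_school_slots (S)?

Policy A (V − 48):
  V = 62 − 48 = 14
  S = 3 − 4·14 = -53
Policy B (V + 27, Z := -21):
  V = 62 + 27 = 89
  S = 3 − 4·89 = -353
Policy C (V := 15):
  V = 15
  S = 3 − 4·15 = -57
Comparing — Policy A: S=-53, Policy B: S=-353, Policy C: S=-57. Highest is -53 (Policy A).

-53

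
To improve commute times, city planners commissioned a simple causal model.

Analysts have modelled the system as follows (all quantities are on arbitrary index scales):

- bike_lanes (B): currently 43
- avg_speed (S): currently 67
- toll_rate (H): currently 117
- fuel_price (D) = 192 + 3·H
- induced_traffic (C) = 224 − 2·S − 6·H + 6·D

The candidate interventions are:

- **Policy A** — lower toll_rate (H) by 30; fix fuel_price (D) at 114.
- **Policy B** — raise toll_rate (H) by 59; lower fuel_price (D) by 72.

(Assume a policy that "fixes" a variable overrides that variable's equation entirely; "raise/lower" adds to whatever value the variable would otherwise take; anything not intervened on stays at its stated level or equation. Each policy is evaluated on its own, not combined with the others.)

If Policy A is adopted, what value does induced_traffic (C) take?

Policy A (H − 30, D := 114):
  S = 67
  H = 117 − 30 = 87
  D = 114
  C = 224 − 2·67 − 6·87 + 6·114 = 252

252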